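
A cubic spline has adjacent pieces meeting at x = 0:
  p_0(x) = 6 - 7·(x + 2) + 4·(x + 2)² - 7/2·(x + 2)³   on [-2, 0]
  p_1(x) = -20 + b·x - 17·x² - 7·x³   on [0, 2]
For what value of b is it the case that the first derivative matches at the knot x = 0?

p_0'(x) = -7 + 8·(x + 2) - 21/2·(x + 2)², so p_0'(0) = -33. On the right, p_1'(0) = b, so b = -33.

-33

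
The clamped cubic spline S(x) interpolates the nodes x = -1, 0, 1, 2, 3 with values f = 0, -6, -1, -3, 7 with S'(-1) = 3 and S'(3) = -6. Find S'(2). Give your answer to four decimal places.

Write M_i for S''(x_i). With h_i = 1, 1, 1, 1 and divided differences Δ_i = -6, 5, -2, 10, the continuity of S' gives the tridiagonal system
  1·M_0 + 4·M_1 + 1·M_2 = 6(Δ_1 - Δ_0) = 66
  1·M_1 + 4·M_2 + 1·M_3 = 6(Δ_2 - Δ_1) = -42
  1·M_2 + 4·M_3 + 1·M_4 = 6(Δ_3 - Δ_2) = 72
Clamped end conditions give two more equations: 2h_0·M_0 + h_0·M_1 = 6(Δ_0 - S'(-1)) = -54 and h_3·M_3 + 2h_3·M_4 = 6(S'(3) - Δ_3) = -96.
Solving the tridiagonal system: M_0 = -312/7, M_1 = 246/7, M_2 = -30, M_3 = 300/7, M_4 = -486/7.
On [2, 3], S'(x) = b_3 + 2c_3·(x - 2) + 3d_3·(x - 2)² with b_3 = Δ_3 - h_3(2M_3 + M_4)/6 = 51/7, c_3 = M_3/2 = 150/7, d_3 = (M_4 - M_3)/(6h_3) = -131/7. So S'(2) = 51/7.

7.2857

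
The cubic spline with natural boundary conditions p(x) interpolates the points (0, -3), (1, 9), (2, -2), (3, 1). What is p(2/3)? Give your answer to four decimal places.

Let M_i = p''(x_i). Step sizes h_i = 1, 1, 1; slopes of the chords Δ_i = (y_(i+1) - y_i)/h_i = 12, -11, 3.
  1·M_0 + 4·M_1 + 1·M_2 = 6(Δ_1 - Δ_0) = -138
  1·M_1 + 4·M_2 + 1·M_3 = 6(Δ_2 - Δ_1) = 84
Natural end conditions: M_0 = M_3 = 0.
Hence M_0 = 0, M_1 = -212/5, M_2 = 158/5, M_3 = 0.
On [0, 1], p(x) = -3 + 286/15·x + 0·x² - 106/15·x³.
With x = 2/3: p(2/3) = 617/81.

7.6173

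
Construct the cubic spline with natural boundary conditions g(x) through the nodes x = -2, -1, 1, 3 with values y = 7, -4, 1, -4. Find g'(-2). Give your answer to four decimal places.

Let σ_i = g''(x_i). Step sizes h_i = 1, 2, 2; slopes of the chords Δ_i = (y_(i+1) - y_i)/h_i = -11, 5/2, -5/2.
  1·σ_0 + 6·σ_1 + 2·σ_2 = 6(Δ_1 - Δ_0) = 81
  2·σ_1 + 8·σ_2 + 2·σ_3 = 6(Δ_2 - Δ_1) = -30
Natural end conditions: σ_0 = σ_3 = 0.
Hence σ_0 = 0, σ_1 = 177/11, σ_2 = -171/22, σ_3 = 0.
On [-2, -1], g'(x) = b_0 + 2c_0·(x + 2) + 3d_0·(x + 2)² with b_0 = Δ_0 - h_0(2σ_0 + σ_1)/6 = -301/22, c_0 = σ_0/2 = 0, d_0 = (σ_1 - σ_0)/(6h_0) = 59/22. So g'(-2) = -301/22.

-13.6818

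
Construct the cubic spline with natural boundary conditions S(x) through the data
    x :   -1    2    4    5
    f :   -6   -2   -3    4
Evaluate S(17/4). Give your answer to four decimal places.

-1.7109

Let σ_i = S''(x_i). Step sizes h_i = 3, 2, 1; slopes of the chords Δ_i = (y_(i+1) - y_i)/h_i = 4/3, -1/2, 7.
  3·σ_0 + 10·σ_1 + 2·σ_2 = 6(Δ_1 - Δ_0) = -11
  2·σ_1 + 6·σ_2 + 1·σ_3 = 6(Δ_2 - Δ_1) = 45
Natural end conditions: σ_0 = σ_3 = 0.
Hence σ_0 = 0, σ_1 = -39/14, σ_2 = 59/7, σ_3 = 0.
On [4, 5], S(x) = -3 + 88/21·(x - 4) + 59/14·(x - 4)² - 59/42·(x - 4)³.
With (x - 4) = 1/4: S(17/4) = -219/128.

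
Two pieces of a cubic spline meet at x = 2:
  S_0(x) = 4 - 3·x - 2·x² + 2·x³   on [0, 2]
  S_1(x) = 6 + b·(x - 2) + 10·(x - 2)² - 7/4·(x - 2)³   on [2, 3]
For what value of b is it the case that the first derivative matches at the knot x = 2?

13

S_0'(x) = -3 - 4·x + 6·x², so S_0'(2) = 13. On the right, S_1'(2) = b, so b = 13.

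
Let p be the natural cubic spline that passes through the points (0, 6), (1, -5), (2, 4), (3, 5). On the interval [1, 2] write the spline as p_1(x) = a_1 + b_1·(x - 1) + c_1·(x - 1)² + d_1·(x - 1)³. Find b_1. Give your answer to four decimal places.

0.7333

Let M_i = p''(x_i). Step sizes h_i = 1, 1, 1; slopes of the chords Δ_i = (y_(i+1) - y_i)/h_i = -11, 9, 1.
  1·M_0 + 4·M_1 + 1·M_2 = 6(Δ_1 - Δ_0) = 120
  1·M_1 + 4·M_2 + 1·M_3 = 6(Δ_2 - Δ_1) = -48
Natural end conditions: M_0 = M_3 = 0.
Solving: M_0 = 0, M_1 = 176/5, M_2 = -104/5, M_3 = 0.
On [1, 2], with p_1(x) = a_1 + b_1·(x - 1) + c_1·(x - 1)² + d_1·(x - 1)³: c_1 = M_1/2 = 88/5, d_1 = (M_2 - M_1)/(6h_1) = -28/3, b_1 = Δ_1 - h_1(2M_1 + M_2)/6 = 11/15.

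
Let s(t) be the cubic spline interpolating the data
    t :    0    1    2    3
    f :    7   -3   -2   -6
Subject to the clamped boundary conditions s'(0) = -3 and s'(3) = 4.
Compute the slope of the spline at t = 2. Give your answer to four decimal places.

Write m_i for s''(x_i). With h_i = 1, 1, 1 and divided differences Δ_i = -10, 1, -4, the continuity of s' gives the tridiagonal system
  1·m_0 + 4·m_1 + 1·m_2 = 6(Δ_1 - Δ_0) = 66
  1·m_1 + 4·m_2 + 1·m_3 = 6(Δ_2 - Δ_1) = -30
Clamped end conditions give two more equations: 2h_0·m_0 + h_0·m_1 = 6(Δ_0 - s'(0)) = -42 and h_2·m_2 + 2h_2·m_3 = 6(s'(3) - Δ_2) = 48.
Solving: m_0 = -554/15, m_1 = 478/15, m_2 = -368/15, m_3 = 544/15.
On [2, 3], s'(t) = b_2 + 2c_2·(t - 2) + 3d_2·(t - 2)² with b_2 = Δ_2 - h_2(2m_2 + m_3)/6 = -28/15, c_2 = m_2/2 = -184/15, d_2 = (m_3 - m_2)/(6h_2) = 152/15. So s'(2) = -28/15.

-1.8667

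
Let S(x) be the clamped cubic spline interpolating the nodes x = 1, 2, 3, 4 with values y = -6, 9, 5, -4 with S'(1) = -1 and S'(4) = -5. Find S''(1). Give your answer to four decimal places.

Let M_i = S''(x_i). Step sizes h_i = 1, 1, 1; slopes of the chords Δ_i = (y_(i+1) - y_i)/h_i = 15, -4, -9.
  1·M_0 + 4·M_1 + 1·M_2 = 6(Δ_1 - Δ_0) = -114
  1·M_1 + 4·M_2 + 1·M_3 = 6(Δ_2 - Δ_1) = -30
Clamped end conditions give two more equations: 2h_0·M_0 + h_0·M_1 = 6(Δ_0 - S'(1)) = 96 and h_2·M_2 + 2h_2·M_3 = 6(S'(4) - Δ_2) = 24.
Hence M_0 = 214/3, M_1 = -140/3, M_2 = 4/3, M_3 = 34/3.

71.3333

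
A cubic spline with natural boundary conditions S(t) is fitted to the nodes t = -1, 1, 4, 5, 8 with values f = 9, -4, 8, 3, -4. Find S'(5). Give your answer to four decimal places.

-5.6756

With m_i denoting the second derivative at x_i, h_i = 2, 3, 1, 3, and Δ_i = (y_(i+1) − y_i)/h_i = -13/2, 4, -5, -7/3:
  2·m_0 + 10·m_1 + 3·m_2 = 6(Δ_1 - Δ_0) = 63
  3·m_1 + 8·m_2 + 1·m_3 = 6(Δ_2 - Δ_1) = -54
  1·m_2 + 8·m_3 + 3·m_4 = 6(Δ_3 - Δ_2) = 16
Natural end conditions: m_0 = m_4 = 0.
Solving: m_0 = 0, m_1 = 1771/186, m_2 = -2996/279, m_3 = 1865/558, m_4 = 0.
On [5, 8], S'(t) = b_3 + 2c_3·(t - 5) + 3d_3·(t - 5)² with b_3 = Δ_3 - h_3(2m_3 + m_4)/6 = -3167/558, c_3 = m_3/2 = 1865/1116, d_3 = (m_4 - m_3)/(6h_3) = -1865/10044. So S'(5) = -3167/558.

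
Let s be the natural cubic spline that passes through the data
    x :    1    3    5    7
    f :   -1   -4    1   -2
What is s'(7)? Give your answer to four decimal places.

With m_i denoting the second derivative at x_i, h_i = 2, 2, 2, and Δ_i = (y_(i+1) − y_i)/h_i = -3/2, 5/2, -3/2:
  2·m_0 + 8·m_1 + 2·m_2 = 6(Δ_1 - Δ_0) = 24
  2·m_1 + 8·m_2 + 2·m_3 = 6(Δ_2 - Δ_1) = -24
Natural end conditions: m_0 = m_3 = 0.
Hence m_0 = 0, m_1 = 4, m_2 = -4, m_3 = 0.
On [5, 7], s'(x) = b_2 + 2c_2·(x - 5) + 3d_2·(x - 5)² with b_2 = Δ_2 - h_2(2m_2 + m_3)/6 = 7/6, c_2 = m_2/2 = -2, d_2 = (m_3 - m_2)/(6h_2) = 1/3. So s'(7) = -17/6.

-2.8333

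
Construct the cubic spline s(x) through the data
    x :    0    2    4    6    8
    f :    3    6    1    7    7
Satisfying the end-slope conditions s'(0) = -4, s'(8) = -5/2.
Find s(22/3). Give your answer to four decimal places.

8.1839

Write m_i for s''(x_i). With h_i = 2, 2, 2, 2 and divided differences Δ_i = 3/2, -5/2, 3, 0, the continuity of s' gives the tridiagonal system
  2·m_0 + 8·m_1 + 2·m_2 = 6(Δ_1 - Δ_0) = -24
  2·m_1 + 8·m_2 + 2·m_3 = 6(Δ_2 - Δ_1) = 33
  2·m_2 + 8·m_3 + 2·m_4 = 6(Δ_3 - Δ_2) = -18
Clamped end conditions give two more equations: 2h_0·m_0 + h_0·m_1 = 6(Δ_0 - s'(0)) = 33 and h_3·m_3 + 2h_3·m_4 = 6(s'(8) - Δ_3) = -15.
Forward elimination and back-substitution give m_0 = 1359/112, m_1 = -435/56, m_2 = 111/16, m_3 = -195/56, m_4 = -225/112.
On [6, 8], s(x) = 7 + 335/112·(x - 6) - 195/112·(x - 6)² + 55/448·(x - 6)³.
With (x - 6) = 4/3: s(22/3) = 6187/756.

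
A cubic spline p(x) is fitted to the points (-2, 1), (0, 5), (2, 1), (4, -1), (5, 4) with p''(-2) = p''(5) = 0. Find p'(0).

Write σ_i for p''(x_i). With h_i = 2, 2, 2, 1 and divided differences Δ_i = 2, -2, -1, 5, the continuity of p' gives the tridiagonal system
  2·σ_0 + 8·σ_1 + 2·σ_2 = 6(Δ_1 - Δ_0) = -24
  2·σ_1 + 8·σ_2 + 2·σ_3 = 6(Δ_2 - Δ_1) = 6
  2·σ_2 + 6·σ_3 + 1·σ_4 = 6(Δ_3 - Δ_2) = 36
Natural end conditions: σ_0 = σ_4 = 0.
Hence σ_0 = 0, σ_1 = -3, σ_2 = 0, σ_3 = 6, σ_4 = 0.
On [0, 2], p'(x) = b_1 + 2c_1·x + 3d_1·x² with b_1 = Δ_1 - h_1(2σ_1 + σ_2)/6 = 0, c_1 = σ_1/2 = -3/2, d_1 = (σ_2 - σ_1)/(6h_1) = 1/4. So p'(0) = 0.

0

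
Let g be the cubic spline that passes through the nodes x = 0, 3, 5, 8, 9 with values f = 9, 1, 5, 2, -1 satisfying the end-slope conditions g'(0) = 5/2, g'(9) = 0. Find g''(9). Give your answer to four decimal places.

9.9237

Write m_i for g''(x_i). With h_i = 3, 2, 3, 1 and divided differences Δ_i = -8/3, 2, -1, -3, the continuity of g' gives the tridiagonal system
  3·m_0 + 10·m_1 + 2·m_2 = 6(Δ_1 - Δ_0) = 28
  2·m_1 + 10·m_2 + 3·m_3 = 6(Δ_2 - Δ_1) = -18
  3·m_2 + 8·m_3 + 1·m_4 = 6(Δ_3 - Δ_2) = -12
Clamped end conditions give two more equations: 2h_0·m_0 + h_0·m_1 = 6(Δ_0 - g'(0)) = -31 and h_3·m_3 + 2h_3·m_4 = 6(g'(9) - Δ_3) = 18.
Forward elimination and back-substitution give m_0 = -1417/177, m_1 = 335/59, m_2 = -281/118, m_3 = -109/59, m_4 = 1171/118.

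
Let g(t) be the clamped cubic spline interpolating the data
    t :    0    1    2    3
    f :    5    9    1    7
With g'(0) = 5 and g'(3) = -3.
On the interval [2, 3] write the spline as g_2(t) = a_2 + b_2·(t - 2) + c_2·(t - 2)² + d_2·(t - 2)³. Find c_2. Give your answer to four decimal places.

20.3333

With m_i denoting the second derivative at x_i, h_i = 1, 1, 1, and Δ_i = (y_(i+1) − y_i)/h_i = 4, -8, 6:
  1·m_0 + 4·m_1 + 1·m_2 = 6(Δ_1 - Δ_0) = -72
  1·m_1 + 4·m_2 + 1·m_3 = 6(Δ_2 - Δ_1) = 84
Clamped end conditions give two more equations: 2h_0·m_0 + h_0·m_1 = 6(Δ_0 - g'(0)) = -6 and h_2·m_2 + 2h_2·m_3 = 6(g'(3) - Δ_2) = -54.
Solving: m_0 = 38/3, m_1 = -94/3, m_2 = 122/3, m_3 = -142/3.
On [2, 3], with g_2(t) = a_2 + b_2·(t - 2) + c_2·(t - 2)² + d_2·(t - 2)³: c_2 = m_2/2 = 61/3, d_2 = (m_3 - m_2)/(6h_2) = -44/3, b_2 = Δ_2 - h_2(2m_2 + m_3)/6 = 1/3.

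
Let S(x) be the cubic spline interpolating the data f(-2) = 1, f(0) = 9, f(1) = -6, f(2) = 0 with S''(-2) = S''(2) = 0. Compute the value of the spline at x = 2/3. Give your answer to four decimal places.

With M_i denoting the second derivative at x_i, h_i = 2, 1, 1, and Δ_i = (y_(i+1) − y_i)/h_i = 4, -15, 6:
  2·M_0 + 6·M_1 + 1·M_2 = 6(Δ_1 - Δ_0) = -114
  1·M_1 + 4·M_2 + 1·M_3 = 6(Δ_2 - Δ_1) = 126
Natural end conditions: M_0 = M_3 = 0.
Solving: M_0 = 0, M_1 = -582/23, M_2 = 870/23, M_3 = 0.
On [0, 1], S(x) = 9 - 296/23·x - 291/23·x² + 242/23·x³.
With x = 2/3: S(2/3) = -1295/621.

-2.0853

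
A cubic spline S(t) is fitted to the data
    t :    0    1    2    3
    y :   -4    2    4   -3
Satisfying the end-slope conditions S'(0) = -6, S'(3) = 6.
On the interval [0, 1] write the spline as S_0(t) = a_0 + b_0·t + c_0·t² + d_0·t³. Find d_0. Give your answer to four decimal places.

Write σ_i for S''(x_i). With h_i = 1, 1, 1 and divided differences Δ_i = 6, 2, -7, the continuity of S' gives the tridiagonal system
  1·σ_0 + 4·σ_1 + 1·σ_2 = 6(Δ_1 - Δ_0) = -24
  1·σ_1 + 4·σ_2 + 1·σ_3 = 6(Δ_2 - Δ_1) = -54
Clamped end conditions give two more equations: 2h_0·σ_0 + h_0·σ_1 = 6(Δ_0 - S'(0)) = 72 and h_2·σ_2 + 2h_2·σ_3 = 6(S'(3) - Δ_2) = 78.
Forward elimination and back-substitution give σ_0 = 206/5, σ_1 = -52/5, σ_2 = -118/5, σ_3 = 254/5.
On [0, 1], with S_0(t) = a_0 + b_0·t + c_0·t² + d_0·t³: c_0 = σ_0/2 = 103/5, d_0 = (σ_1 - σ_0)/(6h_0) = -43/5, b_0 = Δ_0 - h_0(2σ_0 + σ_1)/6 = -6.

-8.6000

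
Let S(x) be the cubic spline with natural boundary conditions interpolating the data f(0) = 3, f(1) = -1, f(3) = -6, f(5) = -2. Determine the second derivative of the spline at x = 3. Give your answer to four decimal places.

3.2727

Write M_i for S''(x_i). With h_i = 1, 2, 2 and divided differences Δ_i = -4, -5/2, 2, the continuity of S' gives the tridiagonal system
  1·M_0 + 6·M_1 + 2·M_2 = 6(Δ_1 - Δ_0) = 9
  2·M_1 + 8·M_2 + 2·M_3 = 6(Δ_2 - Δ_1) = 27
Natural end conditions: M_0 = M_3 = 0.
Solving: M_0 = 0, M_1 = 9/22, M_2 = 36/11, M_3 = 0.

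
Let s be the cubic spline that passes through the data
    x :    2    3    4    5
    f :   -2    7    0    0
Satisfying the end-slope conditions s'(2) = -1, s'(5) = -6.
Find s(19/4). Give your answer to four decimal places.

0.6344

Write M_i for s''(x_i). With h_i = 1, 1, 1 and divided differences Δ_i = 9, -7, 0, the continuity of s' gives the tridiagonal system
  1·M_0 + 4·M_1 + 1·M_2 = 6(Δ_1 - Δ_0) = -96
  1·M_1 + 4·M_2 + 1·M_3 = 6(Δ_2 - Δ_1) = 42
Clamped end conditions give two more equations: 2h_0·M_0 + h_0·M_1 = 6(Δ_0 - s'(2)) = 60 and h_2·M_2 + 2h_2·M_3 = 6(s'(5) - Δ_2) = -36.
Solving: M_0 = 784/15, M_1 = -668/15, M_2 = 448/15, M_3 = -494/15.
On [4, 5], s(x) = 0 - 67/15·(x - 4) + 224/15·(x - 4)² - 157/15·(x - 4)³.
With (x - 4) = 3/4: s(19/4) = 203/320.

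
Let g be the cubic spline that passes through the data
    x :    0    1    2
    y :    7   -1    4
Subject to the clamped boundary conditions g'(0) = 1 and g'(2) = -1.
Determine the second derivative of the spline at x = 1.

Put M_i = g'' at the i-th knot. Here h = (1, 1) and Δ = (-8, 5), so the interior equations h_(i-1)·M_(i-1) + 2(h_(i-1)+h_i)·M_i + h_i·M_(i+1) = 6(Δ_i − Δ_(i-1)) read
  1·M_0 + 4·M_1 + 1·M_2 = 6(Δ_1 - Δ_0) = 78
Clamped end conditions give two more equations: 2h_0·M_0 + h_0·M_1 = 6(Δ_0 - g'(0)) = -54 and h_1·M_1 + 2h_1·M_2 = 6(g'(2) - Δ_1) = -36.
Solving: M_0 = -95/2, M_1 = 41, M_2 = -77/2.

41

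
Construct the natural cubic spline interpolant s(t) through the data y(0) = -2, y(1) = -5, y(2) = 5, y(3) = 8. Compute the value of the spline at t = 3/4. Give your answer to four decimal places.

-5.5406

Put m_i = s'' at the i-th knot. Here h = (1, 1, 1) and Δ = (-3, 10, 3), so the interior equations h_(i-1)·m_(i-1) + 2(h_(i-1)+h_i)·m_i + h_i·m_(i+1) = 6(Δ_i − Δ_(i-1)) read
  1·m_0 + 4·m_1 + 1·m_2 = 6(Δ_1 - Δ_0) = 78
  1·m_1 + 4·m_2 + 1·m_3 = 6(Δ_2 - Δ_1) = -42
Natural end conditions: m_0 = m_3 = 0.
Forward elimination and back-substitution give m_0 = 0, m_1 = 118/5, m_2 = -82/5, m_3 = 0.
On [0, 1], s(t) = -2 - 104/15·t + 0·t² + 59/15·t³.
With t = 3/4: s(3/4) = -1773/320.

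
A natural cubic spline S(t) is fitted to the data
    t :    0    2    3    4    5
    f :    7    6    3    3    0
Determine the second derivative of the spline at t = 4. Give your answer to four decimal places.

-6.2442

Put M_i = S'' at the i-th knot. Here h = (2, 1, 1, 1) and Δ = (-1/2, -3, 0, -3), so the interior equations h_(i-1)·M_(i-1) + 2(h_(i-1)+h_i)·M_i + h_i·M_(i+1) = 6(Δ_i − Δ_(i-1)) read
  2·M_0 + 6·M_1 + 1·M_2 = 6(Δ_1 - Δ_0) = -15
  1·M_1 + 4·M_2 + 1·M_3 = 6(Δ_2 - Δ_1) = 18
  1·M_2 + 4·M_3 + 1·M_4 = 6(Δ_3 - Δ_2) = -18
Natural end conditions: M_0 = M_4 = 0.
Hence M_0 = 0, M_1 = -315/86, M_2 = 300/43, M_3 = -537/86, M_4 = 0.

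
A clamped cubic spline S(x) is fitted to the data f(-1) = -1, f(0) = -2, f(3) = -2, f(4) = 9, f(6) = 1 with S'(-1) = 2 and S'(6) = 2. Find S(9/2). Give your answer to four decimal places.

8.9790

Write m_i for S''(x_i). With h_i = 1, 3, 1, 2 and divided differences Δ_i = -1, 0, 11, -4, the continuity of S' gives the tridiagonal system
  1·m_0 + 8·m_1 + 3·m_2 = 6(Δ_1 - Δ_0) = 6
  3·m_1 + 8·m_2 + 1·m_3 = 6(Δ_2 - Δ_1) = 66
  1·m_2 + 6·m_3 + 2·m_4 = 6(Δ_3 - Δ_2) = -90
Clamped end conditions give two more equations: 2h_0·m_0 + h_0·m_1 = 6(Δ_0 - S'(-1)) = -18 and h_3·m_3 + 2h_3·m_4 = 6(S'(6) - Δ_3) = 36.
Hence m_0 = -414/55, m_1 = -162/55, m_2 = 136/11, m_3 = -1324/55, m_4 = 1157/55.
On [4, 6], S(x) = 9 + 277/55·(x - 4) - 662/55·(x - 4)² + 827/220·(x - 4)³.
With (x - 4) = 1/2: S(9/2) = 15803/1760.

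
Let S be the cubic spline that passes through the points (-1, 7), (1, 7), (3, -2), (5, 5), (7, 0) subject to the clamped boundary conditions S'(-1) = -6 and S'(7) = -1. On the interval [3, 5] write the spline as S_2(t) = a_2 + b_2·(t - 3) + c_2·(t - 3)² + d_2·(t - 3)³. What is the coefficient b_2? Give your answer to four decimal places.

-0.6071

Let M_i = S''(x_i). Step sizes h_i = 2, 2, 2, 2; slopes of the chords Δ_i = (y_(i+1) - y_i)/h_i = 0, -9/2, 7/2, -5/2.
  2·M_0 + 8·M_1 + 2·M_2 = 6(Δ_1 - Δ_0) = -27
  2·M_1 + 8·M_2 + 2·M_3 = 6(Δ_2 - Δ_1) = 48
  2·M_2 + 8·M_3 + 2·M_4 = 6(Δ_3 - Δ_2) = -36
Clamped end conditions give two more equations: 2h_0·M_0 + h_0·M_1 = 6(Δ_0 - S'(-1)) = 36 and h_3·M_3 + 2h_3·M_4 = 6(S'(7) - Δ_3) = 9.
Forward elimination and back-substitution give M_0 = 1537/112, M_1 = -529/56, M_2 = 169/16, M_3 = -493/56, M_4 = 745/112.
On [3, 5], with S_2(t) = a_2 + b_2·(t - 3) + c_2·(t - 3)² + d_2·(t - 3)³: c_2 = M_2/2 = 169/32, d_2 = (M_3 - M_2)/(6h_2) = -723/448, b_2 = Δ_2 - h_2(2M_2 + M_3)/6 = -17/28.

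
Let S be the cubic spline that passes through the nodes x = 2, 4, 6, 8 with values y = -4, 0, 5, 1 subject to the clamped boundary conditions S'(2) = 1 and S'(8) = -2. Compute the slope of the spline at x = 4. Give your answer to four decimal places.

3.1000

With M_i denoting the second derivative at x_i, h_i = 2, 2, 2, and Δ_i = (y_(i+1) − y_i)/h_i = 2, 5/2, -2:
  2·M_0 + 8·M_1 + 2·M_2 = 6(Δ_1 - Δ_0) = 3
  2·M_1 + 8·M_2 + 2·M_3 = 6(Δ_2 - Δ_1) = -27
Clamped end conditions give two more equations: 2h_0·M_0 + h_0·M_1 = 6(Δ_0 - S'(2)) = 6 and h_2·M_2 + 2h_2·M_3 = 6(S'(8) - Δ_2) = 0.
Solving: M_0 = 9/10, M_1 = 6/5, M_2 = -21/5, M_3 = 21/10.
On [4, 6], S'(x) = b_1 + 2c_1·(x - 4) + 3d_1·(x - 4)² with b_1 = Δ_1 - h_1(2M_1 + M_2)/6 = 31/10, c_1 = M_1/2 = 3/5, d_1 = (M_2 - M_1)/(6h_1) = -9/20. So S'(4) = 31/10.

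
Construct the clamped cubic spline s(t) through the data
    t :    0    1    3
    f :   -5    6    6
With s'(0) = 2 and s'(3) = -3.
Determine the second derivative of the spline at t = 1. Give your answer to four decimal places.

-18.6667

Put M_i = s'' at the i-th knot. Here h = (1, 2) and Δ = (11, 0), so the interior equations h_(i-1)·M_(i-1) + 2(h_(i-1)+h_i)·M_i + h_i·M_(i+1) = 6(Δ_i − Δ_(i-1)) read
  1·M_0 + 6·M_1 + 2·M_2 = 6(Δ_1 - Δ_0) = -66
Clamped end conditions give two more equations: 2h_0·M_0 + h_0·M_1 = 6(Δ_0 - s'(0)) = 54 and h_1·M_1 + 2h_1·M_2 = 6(s'(3) - Δ_1) = -18.
Hence M_0 = 109/3, M_1 = -56/3, M_2 = 29/6.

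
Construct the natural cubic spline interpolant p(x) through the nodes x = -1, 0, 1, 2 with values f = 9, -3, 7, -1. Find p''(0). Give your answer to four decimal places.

Let M_i = p''(x_i). Step sizes h_i = 1, 1, 1; slopes of the chords Δ_i = (y_(i+1) - y_i)/h_i = -12, 10, -8.
  1·M_0 + 4·M_1 + 1·M_2 = 6(Δ_1 - Δ_0) = 132
  1·M_1 + 4·M_2 + 1·M_3 = 6(Δ_2 - Δ_1) = -108
Natural end conditions: M_0 = M_3 = 0.
Solving: M_0 = 0, M_1 = 212/5, M_2 = -188/5, M_3 = 0.

42.4000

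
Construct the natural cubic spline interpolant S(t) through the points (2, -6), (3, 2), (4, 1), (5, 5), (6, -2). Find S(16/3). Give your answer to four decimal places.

3.9497

With m_i denoting the second derivative at x_i, h_i = 1, 1, 1, 1, and Δ_i = (y_(i+1) − y_i)/h_i = 8, -1, 4, -7:
  1·m_0 + 4·m_1 + 1·m_2 = 6(Δ_1 - Δ_0) = -54
  1·m_1 + 4·m_2 + 1·m_3 = 6(Δ_2 - Δ_1) = 30
  1·m_2 + 4·m_3 + 1·m_4 = 6(Δ_3 - Δ_2) = -66
Natural end conditions: m_0 = m_4 = 0.
Solving: m_0 = 0, m_1 = -249/14, m_2 = 120/7, m_3 = -291/14, m_4 = 0.
On [5, 6], S(t) = 5 - 1/14·(t - 5) - 291/28·(t - 5)² + 97/28·(t - 5)³.
With (t - 5) = 1/3: S(16/3) = 1493/378.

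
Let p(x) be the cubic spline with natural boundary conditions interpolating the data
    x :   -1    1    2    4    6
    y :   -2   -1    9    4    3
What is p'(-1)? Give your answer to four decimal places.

Put M_i = p'' at the i-th knot. Here h = (2, 1, 2, 2) and Δ = (1/2, 10, -5/2, -1/2), so the interior equations h_(i-1)·M_(i-1) + 2(h_(i-1)+h_i)·M_i + h_i·M_(i+1) = 6(Δ_i − Δ_(i-1)) read
  2·M_0 + 6·M_1 + 1·M_2 = 6(Δ_1 - Δ_0) = 57
  1·M_1 + 6·M_2 + 2·M_3 = 6(Δ_2 - Δ_1) = -75
  2·M_2 + 8·M_3 + 2·M_4 = 6(Δ_3 - Δ_2) = 12
Natural end conditions: M_0 = M_4 = 0.
Forward elimination and back-substitution give M_0 = 0, M_1 = 783/64, M_2 = -525/32, M_3 = 717/128, M_4 = 0.
On [-1, 1], p'(x) = b_0 + 2c_0·(x + 1) + 3d_0·(x + 1)² with b_0 = Δ_0 - h_0(2M_0 + M_1)/6 = -229/64, c_0 = M_0/2 = 0, d_0 = (M_1 - M_0)/(6h_0) = 261/256. So p'(-1) = -229/64.

-3.5781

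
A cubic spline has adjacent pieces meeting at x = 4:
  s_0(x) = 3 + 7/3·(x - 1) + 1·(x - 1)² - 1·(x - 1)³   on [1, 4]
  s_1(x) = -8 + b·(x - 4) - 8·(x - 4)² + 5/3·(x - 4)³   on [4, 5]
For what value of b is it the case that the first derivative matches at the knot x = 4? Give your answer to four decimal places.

s_0'(x) = 7/3 + 2·(x - 1) - 3·(x - 1)², so s_0'(4) = -56/3. On the right, s_1'(4) = b, so b = -56/3.

-18.6667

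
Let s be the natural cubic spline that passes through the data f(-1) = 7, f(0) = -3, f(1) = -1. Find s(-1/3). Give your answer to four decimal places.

Write M_i for s''(x_i). With h_i = 1, 1 and divided differences Δ_i = -10, 2, the continuity of s' gives the tridiagonal system
  1·M_0 + 4·M_1 + 1·M_2 = 6(Δ_1 - Δ_0) = 72
Natural end conditions: M_0 = M_2 = 0.
Solving: M_0 = 0, M_1 = 18, M_2 = 0.
On [-1, 0], s(x) = 7 - 13·(x + 1) + 0·(x + 1)² + 3·(x + 1)³.
With (x + 1) = 2/3: s(-1/3) = -7/9.

-0.7778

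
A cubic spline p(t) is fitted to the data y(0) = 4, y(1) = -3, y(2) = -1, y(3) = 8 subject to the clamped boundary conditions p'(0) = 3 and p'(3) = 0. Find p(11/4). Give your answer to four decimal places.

7.0625

With m_i denoting the second derivative at x_i, h_i = 1, 1, 1, and Δ_i = (y_(i+1) − y_i)/h_i = -7, 2, 9:
  1·m_0 + 4·m_1 + 1·m_2 = 6(Δ_1 - Δ_0) = 54
  1·m_1 + 4·m_2 + 1·m_3 = 6(Δ_2 - Δ_1) = 42
Clamped end conditions give two more equations: 2h_0·m_0 + h_0·m_1 = 6(Δ_0 - p'(0)) = -60 and h_2·m_2 + 2h_2·m_3 = 6(p'(3) - Δ_2) = -54.
Forward elimination and back-substitution give m_0 = -40, m_1 = 20, m_2 = 14, m_3 = -34.
On [2, 3], p(t) = -1 + 10·(t - 2) + 7·(t - 2)² - 8·(t - 2)³.
With (t - 2) = 3/4: p(11/4) = 113/16.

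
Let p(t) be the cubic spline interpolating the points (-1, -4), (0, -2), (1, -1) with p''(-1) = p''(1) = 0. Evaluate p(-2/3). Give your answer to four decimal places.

Write M_i for p''(x_i). With h_i = 1, 1 and divided differences Δ_i = 2, 1, the continuity of p' gives the tridiagonal system
  1·M_0 + 4·M_1 + 1·M_2 = 6(Δ_1 - Δ_0) = -6
Natural end conditions: M_0 = M_2 = 0.
Hence M_0 = 0, M_1 = -3/2, M_2 = 0.
On [-1, 0], p(t) = -4 + 9/4·(t + 1) + 0·(t + 1)² - 1/4·(t + 1)³.
With (t + 1) = 1/3: p(-2/3) = -88/27.

-3.2593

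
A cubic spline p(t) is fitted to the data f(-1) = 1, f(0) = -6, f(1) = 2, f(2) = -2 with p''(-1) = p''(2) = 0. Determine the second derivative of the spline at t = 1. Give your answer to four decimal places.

-25.2000

Put M_i = p'' at the i-th knot. Here h = (1, 1, 1) and Δ = (-7, 8, -4), so the interior equations h_(i-1)·M_(i-1) + 2(h_(i-1)+h_i)·M_i + h_i·M_(i+1) = 6(Δ_i − Δ_(i-1)) read
  1·M_0 + 4·M_1 + 1·M_2 = 6(Δ_1 - Δ_0) = 90
  1·M_1 + 4·M_2 + 1·M_3 = 6(Δ_2 - Δ_1) = -72
Natural end conditions: M_0 = M_3 = 0.
Solving the tridiagonal system: M_0 = 0, M_1 = 144/5, M_2 = -126/5, M_3 = 0.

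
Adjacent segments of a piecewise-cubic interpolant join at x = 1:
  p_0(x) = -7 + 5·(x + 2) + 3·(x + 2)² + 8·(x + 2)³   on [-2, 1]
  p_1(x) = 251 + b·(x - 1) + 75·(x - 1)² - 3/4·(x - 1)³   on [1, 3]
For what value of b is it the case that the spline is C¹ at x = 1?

239

p_0'(x) = 5 + 6·(x + 2) + 24·(x + 2)², so p_0'(1) = 239. On the right, p_1'(1) = b, so b = 239.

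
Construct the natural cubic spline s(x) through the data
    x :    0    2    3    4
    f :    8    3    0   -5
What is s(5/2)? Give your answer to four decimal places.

Write M_i for s''(x_i). With h_i = 2, 1, 1 and divided differences Δ_i = -5/2, -3, -5, the continuity of s' gives the tridiagonal system
  2·M_0 + 6·M_1 + 1·M_2 = 6(Δ_1 - Δ_0) = -3
  1·M_1 + 4·M_2 + 1·M_3 = 6(Δ_2 - Δ_1) = -12
Natural end conditions: M_0 = M_3 = 0.
Forward elimination and back-substitution give M_0 = 0, M_1 = 0, M_2 = -3, M_3 = 0.
On [2, 3], s(x) = 3 - 5/2·(x - 2) + 0·(x - 2)² - 1/2·(x - 2)³.
With (x - 2) = 1/2: s(5/2) = 27/16.

1.6875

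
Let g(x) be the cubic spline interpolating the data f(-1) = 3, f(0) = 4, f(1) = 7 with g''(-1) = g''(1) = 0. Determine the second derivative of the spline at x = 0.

3

Write M_i for g''(x_i). With h_i = 1, 1 and divided differences Δ_i = 1, 3, the continuity of g' gives the tridiagonal system
  1·M_0 + 4·M_1 + 1·M_2 = 6(Δ_1 - Δ_0) = 12
Natural end conditions: M_0 = M_2 = 0.
Hence M_0 = 0, M_1 = 3, M_2 = 0.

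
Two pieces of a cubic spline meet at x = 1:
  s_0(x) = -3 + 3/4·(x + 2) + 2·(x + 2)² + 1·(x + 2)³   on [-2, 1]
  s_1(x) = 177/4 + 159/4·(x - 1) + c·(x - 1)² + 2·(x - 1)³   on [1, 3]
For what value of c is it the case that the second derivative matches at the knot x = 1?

s_0''(x) = 4 + 6·(x + 2), so s_0''(1) = 22. On the right, s_1''(1) = 2c, so c = 11.

11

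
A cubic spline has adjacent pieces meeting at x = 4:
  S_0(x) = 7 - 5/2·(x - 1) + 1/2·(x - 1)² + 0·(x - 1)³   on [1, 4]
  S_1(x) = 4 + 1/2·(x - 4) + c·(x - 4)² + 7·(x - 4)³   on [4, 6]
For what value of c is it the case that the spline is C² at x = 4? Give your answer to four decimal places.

0.5000

S_0''(x) = 1 + 0·(x - 1), so S_0''(4) = 1. On the right, S_1''(4) = 2c, so c = 1/2.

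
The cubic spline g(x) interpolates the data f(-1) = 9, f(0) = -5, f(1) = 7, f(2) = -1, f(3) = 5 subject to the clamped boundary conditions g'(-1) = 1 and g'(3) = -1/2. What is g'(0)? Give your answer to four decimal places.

Write M_i for g''(x_i). With h_i = 1, 1, 1, 1 and divided differences Δ_i = -14, 12, -8, 6, the continuity of g' gives the tridiagonal system
  1·M_0 + 4·M_1 + 1·M_2 = 6(Δ_1 - Δ_0) = 156
  1·M_1 + 4·M_2 + 1·M_3 = 6(Δ_2 - Δ_1) = -120
  1·M_2 + 4·M_3 + 1·M_4 = 6(Δ_3 - Δ_2) = 84
Clamped end conditions give two more equations: 2h_0·M_0 + h_0·M_1 = 6(Δ_0 - g'(-1)) = -90 and h_3·M_3 + 2h_3·M_4 = 6(g'(3) - Δ_3) = -39.
Hence M_0 = -4611/56, M_1 = 2091/28, M_2 = -483/8, M_3 = 1311/28, M_4 = -2403/56.
On [0, 1], g'(x) = b_1 + 2c_1·x + 3d_1·x² with b_1 = Δ_1 - h_1(2M_1 + M_2)/6 = -317/112, c_1 = M_1/2 = 2091/56, d_1 = (M_2 - M_1)/(6h_1) = -2521/112. So g'(0) = -317/112.

-2.8304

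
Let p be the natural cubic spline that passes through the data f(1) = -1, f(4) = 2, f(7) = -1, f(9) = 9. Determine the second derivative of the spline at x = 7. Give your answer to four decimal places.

4.2162

Write σ_i for p''(x_i). With h_i = 3, 3, 2 and divided differences Δ_i = 1, -1, 5, the continuity of p' gives the tridiagonal system
  3·σ_0 + 12·σ_1 + 3·σ_2 = 6(Δ_1 - Δ_0) = -12
  3·σ_1 + 10·σ_2 + 2·σ_3 = 6(Δ_2 - Δ_1) = 36
Natural end conditions: σ_0 = σ_3 = 0.
Forward elimination and back-substitution give σ_0 = 0, σ_1 = -76/37, σ_2 = 156/37, σ_3 = 0.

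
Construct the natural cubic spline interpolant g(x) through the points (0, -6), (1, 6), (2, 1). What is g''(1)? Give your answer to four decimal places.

-25.5000

Write M_i for g''(x_i). With h_i = 1, 1 and divided differences Δ_i = 12, -5, the continuity of g' gives the tridiagonal system
  1·M_0 + 4·M_1 + 1·M_2 = 6(Δ_1 - Δ_0) = -102
Natural end conditions: M_0 = M_2 = 0.
Forward elimination and back-substitution give M_0 = 0, M_1 = -51/2, M_2 = 0.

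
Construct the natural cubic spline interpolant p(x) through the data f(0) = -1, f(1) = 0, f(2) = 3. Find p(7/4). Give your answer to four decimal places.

With M_i denoting the second derivative at x_i, h_i = 1, 1, and Δ_i = (y_(i+1) − y_i)/h_i = 1, 3:
  1·M_0 + 4·M_1 + 1·M_2 = 6(Δ_1 - Δ_0) = 12
Natural end conditions: M_0 = M_2 = 0.
Solving the tridiagonal system: M_0 = 0, M_1 = 3, M_2 = 0.
On [1, 2], p(x) = 0 + 2·(x - 1) + 3/2·(x - 1)² - 1/2·(x - 1)³.
With (x - 1) = 3/4: p(7/4) = 273/128.

2.1328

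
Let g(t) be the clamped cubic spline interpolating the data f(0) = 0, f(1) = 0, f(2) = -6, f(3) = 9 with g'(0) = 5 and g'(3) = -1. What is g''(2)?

Write M_i for g''(x_i). With h_i = 1, 1, 1 and divided differences Δ_i = 0, -6, 15, the continuity of g' gives the tridiagonal system
  1·M_0 + 4·M_1 + 1·M_2 = 6(Δ_1 - Δ_0) = -36
  1·M_1 + 4·M_2 + 1·M_3 = 6(Δ_2 - Δ_1) = 126
Clamped end conditions give two more equations: 2h_0·M_0 + h_0·M_1 = 6(Δ_0 - g'(0)) = -30 and h_2·M_2 + 2h_2·M_3 = 6(g'(3) - Δ_2) = -96.
Hence M_0 = -4, M_1 = -22, M_2 = 56, M_3 = -76.

56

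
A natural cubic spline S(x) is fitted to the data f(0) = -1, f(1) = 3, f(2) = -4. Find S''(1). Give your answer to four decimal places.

-16.5000

Let M_i = S''(x_i). Step sizes h_i = 1, 1; slopes of the chords Δ_i = (y_(i+1) - y_i)/h_i = 4, -7.
  1·M_0 + 4·M_1 + 1·M_2 = 6(Δ_1 - Δ_0) = -66
Natural end conditions: M_0 = M_2 = 0.
Solving the tridiagonal system: M_0 = 0, M_1 = -33/2, M_2 = 0.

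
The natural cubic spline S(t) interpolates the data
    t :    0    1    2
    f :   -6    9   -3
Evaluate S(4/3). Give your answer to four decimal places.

With M_i denoting the second derivative at x_i, h_i = 1, 1, and Δ_i = (y_(i+1) − y_i)/h_i = 15, -12:
  1·M_0 + 4·M_1 + 1·M_2 = 6(Δ_1 - Δ_0) = -162
Natural end conditions: M_0 = M_2 = 0.
Solving the tridiagonal system: M_0 = 0, M_1 = -81/2, M_2 = 0.
On [1, 2], S(t) = 9 + 3/2·(t - 1) - 81/4·(t - 1)² + 27/4·(t - 1)³.
With (t - 1) = 1/3: S(4/3) = 15/2.

7.5000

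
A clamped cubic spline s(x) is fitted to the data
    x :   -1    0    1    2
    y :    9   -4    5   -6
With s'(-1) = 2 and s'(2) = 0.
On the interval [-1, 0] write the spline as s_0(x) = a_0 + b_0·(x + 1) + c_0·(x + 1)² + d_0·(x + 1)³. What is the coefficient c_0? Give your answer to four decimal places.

-39.6667

Let M_i = s''(x_i). Step sizes h_i = 1, 1, 1; slopes of the chords Δ_i = (y_(i+1) - y_i)/h_i = -13, 9, -11.
  1·M_0 + 4·M_1 + 1·M_2 = 6(Δ_1 - Δ_0) = 132
  1·M_1 + 4·M_2 + 1·M_3 = 6(Δ_2 - Δ_1) = -120
Clamped end conditions give two more equations: 2h_0·M_0 + h_0·M_1 = 6(Δ_0 - s'(-1)) = -90 and h_2·M_2 + 2h_2·M_3 = 6(s'(2) - Δ_2) = 66.
Hence M_0 = -238/3, M_1 = 206/3, M_2 = -190/3, M_3 = 194/3.
On [-1, 0], with s_0(x) = a_0 + b_0·(x + 1) + c_0·(x + 1)² + d_0·(x + 1)³: c_0 = M_0/2 = -119/3, d_0 = (M_1 - M_0)/(6h_0) = 74/3, b_0 = Δ_0 - h_0(2M_0 + M_1)/6 = 2.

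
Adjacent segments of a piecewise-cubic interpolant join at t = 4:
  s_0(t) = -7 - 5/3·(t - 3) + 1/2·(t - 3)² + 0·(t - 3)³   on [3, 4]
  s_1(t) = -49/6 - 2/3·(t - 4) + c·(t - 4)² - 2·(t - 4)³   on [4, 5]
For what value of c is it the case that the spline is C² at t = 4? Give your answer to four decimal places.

s_0''(t) = 1 + 0·(t - 3), so s_0''(4) = 1. On the right, s_1''(4) = 2c, so c = 1/2.

0.5000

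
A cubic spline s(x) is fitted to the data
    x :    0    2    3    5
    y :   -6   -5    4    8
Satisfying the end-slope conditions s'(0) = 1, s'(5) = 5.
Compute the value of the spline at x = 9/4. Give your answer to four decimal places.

Put σ_i = s'' at the i-th knot. Here h = (2, 1, 2) and Δ = (1/2, 9, 2), so the interior equations h_(i-1)·σ_(i-1) + 2(h_(i-1)+h_i)·σ_i + h_i·σ_(i+1) = 6(Δ_i − Δ_(i-1)) read
  2·σ_0 + 6·σ_1 + 1·σ_2 = 6(Δ_1 - Δ_0) = 51
  1·σ_1 + 6·σ_2 + 2·σ_3 = 6(Δ_2 - Δ_1) = -42
Clamped end conditions give two more equations: 2h_0·σ_0 + h_0·σ_1 = 6(Δ_0 - s'(0)) = -3 and h_2·σ_2 + 2h_2·σ_3 = 6(s'(5) - Δ_2) = 18.
Solving the tridiagonal system: σ_0 = -233/32, σ_1 = 209/16, σ_2 = -205/16, σ_3 = 349/32.
On [2, 3], s(x) = -5 + 217/32·(x - 2) + 209/32·(x - 2)² - 69/16·(x - 2)³.
With (x - 2) = 1/4: s(9/4) = -3035/1024.

-2.9639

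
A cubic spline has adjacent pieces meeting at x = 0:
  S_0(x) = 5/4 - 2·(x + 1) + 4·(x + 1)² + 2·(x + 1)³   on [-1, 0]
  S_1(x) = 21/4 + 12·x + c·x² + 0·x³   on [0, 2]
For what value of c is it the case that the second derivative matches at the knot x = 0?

10

S_0''(x) = 8 + 12·(x + 1), so S_0''(0) = 20. On the right, S_1''(0) = 2c, so c = 10.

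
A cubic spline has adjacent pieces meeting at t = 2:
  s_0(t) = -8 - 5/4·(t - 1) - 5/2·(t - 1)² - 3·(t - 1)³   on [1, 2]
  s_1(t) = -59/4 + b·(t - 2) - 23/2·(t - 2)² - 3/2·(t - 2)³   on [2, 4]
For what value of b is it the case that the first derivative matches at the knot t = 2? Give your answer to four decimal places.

-15.2500

s_0'(t) = -5/4 - 5·(t - 1) - 9·(t - 1)², so s_0'(2) = -61/4. On the right, s_1'(2) = b, so b = -61/4.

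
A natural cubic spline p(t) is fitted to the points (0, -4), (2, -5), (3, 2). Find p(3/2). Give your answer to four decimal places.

With σ_i denoting the second derivative at x_i, h_i = 2, 1, and Δ_i = (y_(i+1) − y_i)/h_i = -1/2, 7:
  2·σ_0 + 6·σ_1 + 1·σ_2 = 6(Δ_1 - Δ_0) = 45
Natural end conditions: σ_0 = σ_2 = 0.
Forward elimination and back-substitution give σ_0 = 0, σ_1 = 15/2, σ_2 = 0.
On [0, 2], p(t) = -4 - 3·t + 0·t² + 5/8·t³.
With t = 3/2: p(3/2) = -409/64.

-6.3906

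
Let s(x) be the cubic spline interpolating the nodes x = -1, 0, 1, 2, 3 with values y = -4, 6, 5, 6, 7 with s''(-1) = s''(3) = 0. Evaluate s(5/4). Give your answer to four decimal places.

4.8842

With m_i denoting the second derivative at x_i, h_i = 1, 1, 1, 1, and Δ_i = (y_(i+1) − y_i)/h_i = 10, -1, 1, 1:
  1·m_0 + 4·m_1 + 1·m_2 = 6(Δ_1 - Δ_0) = -66
  1·m_1 + 4·m_2 + 1·m_3 = 6(Δ_2 - Δ_1) = 12
  1·m_2 + 4·m_3 + 1·m_4 = 6(Δ_3 - Δ_2) = 0
Natural end conditions: m_0 = m_4 = 0.
Hence m_0 = 0, m_1 = -519/28, m_2 = 57/7, m_3 = -57/28, m_4 = 0.
On [1, 2], s(x) = 5 - 11/8·(x - 1) + 57/14·(x - 1)² - 95/56·(x - 1)³.
With (x - 1) = 1/4: s(5/4) = 17505/3584.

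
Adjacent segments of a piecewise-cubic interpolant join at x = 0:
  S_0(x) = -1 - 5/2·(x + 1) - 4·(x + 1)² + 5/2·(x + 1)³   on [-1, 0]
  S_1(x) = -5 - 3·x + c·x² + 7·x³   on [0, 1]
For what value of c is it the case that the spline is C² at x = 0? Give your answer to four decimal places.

3.5000

S_0''(x) = -8 + 15·(x + 1), so S_0''(0) = 7. On the right, S_1''(0) = 2c, so c = 7/2.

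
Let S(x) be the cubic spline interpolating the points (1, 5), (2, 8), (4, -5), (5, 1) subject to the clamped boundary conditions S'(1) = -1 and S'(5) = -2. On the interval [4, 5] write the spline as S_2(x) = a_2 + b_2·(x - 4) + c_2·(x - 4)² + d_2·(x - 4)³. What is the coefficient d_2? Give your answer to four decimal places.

-10.5000

Let M_i = S''(x_i). Step sizes h_i = 1, 2, 1; slopes of the chords Δ_i = (y_(i+1) - y_i)/h_i = 3, -13/2, 6.
  1·M_0 + 6·M_1 + 2·M_2 = 6(Δ_1 - Δ_0) = -57
  2·M_1 + 6·M_2 + 1·M_3 = 6(Δ_2 - Δ_1) = 75
Clamped end conditions give two more equations: 2h_0·M_0 + h_0·M_1 = 6(Δ_0 - S'(1)) = 24 and h_2·M_2 + 2h_2·M_3 = 6(S'(5) - Δ_2) = -48.
Solving the tridiagonal system: M_0 = 23, M_1 = -22, M_2 = 26, M_3 = -37.
On [4, 5], with S_2(x) = a_2 + b_2·(x - 4) + c_2·(x - 4)² + d_2·(x - 4)³: c_2 = M_2/2 = 13, d_2 = (M_3 - M_2)/(6h_2) = -21/2, b_2 = Δ_2 - h_2(2M_2 + M_3)/6 = 7/2.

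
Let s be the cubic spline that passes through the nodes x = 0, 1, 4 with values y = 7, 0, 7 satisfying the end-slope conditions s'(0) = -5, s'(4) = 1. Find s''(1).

Write σ_i for s''(x_i). With h_i = 1, 3 and divided differences Δ_i = -7, 7/3, the continuity of s' gives the tridiagonal system
  1·σ_0 + 8·σ_1 + 3·σ_2 = 6(Δ_1 - Δ_0) = 56
Clamped end conditions give two more equations: 2h_0·σ_0 + h_0·σ_1 = 6(Δ_0 - s'(0)) = -12 and h_1·σ_1 + 2h_1·σ_2 = 6(s'(4) - Δ_1) = -8.
Solving: σ_0 = -23/2, σ_1 = 11, σ_2 = -41/6.

11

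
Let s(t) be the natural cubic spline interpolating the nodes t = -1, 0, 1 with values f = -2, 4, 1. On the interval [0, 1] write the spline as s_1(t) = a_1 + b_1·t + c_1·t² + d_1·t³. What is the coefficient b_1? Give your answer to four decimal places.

1.5000

With m_i denoting the second derivative at x_i, h_i = 1, 1, and Δ_i = (y_(i+1) − y_i)/h_i = 6, -3:
  1·m_0 + 4·m_1 + 1·m_2 = 6(Δ_1 - Δ_0) = -54
Natural end conditions: m_0 = m_2 = 0.
Forward elimination and back-substitution give m_0 = 0, m_1 = -27/2, m_2 = 0.
On [0, 1], with s_1(t) = a_1 + b_1·t + c_1·t² + d_1·t³: c_1 = m_1/2 = -27/4, d_1 = (m_2 - m_1)/(6h_1) = 9/4, b_1 = Δ_1 - h_1(2m_1 + m_2)/6 = 3/2.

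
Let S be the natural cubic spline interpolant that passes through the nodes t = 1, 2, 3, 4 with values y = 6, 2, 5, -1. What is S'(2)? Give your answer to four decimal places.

Put σ_i = S'' at the i-th knot. Here h = (1, 1, 1) and Δ = (-4, 3, -6), so the interior equations h_(i-1)·σ_(i-1) + 2(h_(i-1)+h_i)·σ_i + h_i·σ_(i+1) = 6(Δ_i − Δ_(i-1)) read
  1·σ_0 + 4·σ_1 + 1·σ_2 = 6(Δ_1 - Δ_0) = 42
  1·σ_1 + 4·σ_2 + 1·σ_3 = 6(Δ_2 - Δ_1) = -54
Natural end conditions: σ_0 = σ_3 = 0.
Hence σ_0 = 0, σ_1 = 74/5, σ_2 = -86/5, σ_3 = 0.
On [2, 3], S'(t) = b_1 + 2c_1·(t - 2) + 3d_1·(t - 2)² with b_1 = Δ_1 - h_1(2σ_1 + σ_2)/6 = 14/15, c_1 = σ_1/2 = 37/5, d_1 = (σ_2 - σ_1)/(6h_1) = -16/3. So S'(2) = 14/15.

0.9333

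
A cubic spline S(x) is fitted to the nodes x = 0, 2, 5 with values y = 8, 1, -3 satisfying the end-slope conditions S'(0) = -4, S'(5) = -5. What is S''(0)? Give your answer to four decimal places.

Put M_i = S'' at the i-th knot. Here h = (2, 3) and Δ = (-7/2, -4/3), so the interior equations h_(i-1)·M_(i-1) + 2(h_(i-1)+h_i)·M_i + h_i·M_(i+1) = 6(Δ_i − Δ_(i-1)) read
  2·M_0 + 10·M_1 + 3·M_2 = 6(Δ_1 - Δ_0) = 13
Clamped end conditions give two more equations: 2h_0·M_0 + h_0·M_1 = 6(Δ_0 - S'(0)) = 3 and h_1·M_1 + 2h_1·M_2 = 6(S'(5) - Δ_1) = -22.
Solving the tridiagonal system: M_0 = -3/4, M_1 = 3, M_2 = -31/6.

-0.7500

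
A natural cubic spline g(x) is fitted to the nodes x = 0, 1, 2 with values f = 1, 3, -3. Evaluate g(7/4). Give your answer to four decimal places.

With M_i denoting the second derivative at x_i, h_i = 1, 1, and Δ_i = (y_(i+1) − y_i)/h_i = 2, -6:
  1·M_0 + 4·M_1 + 1·M_2 = 6(Δ_1 - Δ_0) = -48
Natural end conditions: M_0 = M_2 = 0.
Solving: M_0 = 0, M_1 = -12, M_2 = 0.
On [1, 2], g(x) = 3 - 2·(x - 1) - 6·(x - 1)² + 2·(x - 1)³.
With (x - 1) = 3/4: g(7/4) = -33/32.

-1.0313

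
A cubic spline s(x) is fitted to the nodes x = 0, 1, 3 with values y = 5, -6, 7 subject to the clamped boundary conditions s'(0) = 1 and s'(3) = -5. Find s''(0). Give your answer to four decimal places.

Put m_i = s'' at the i-th knot. Here h = (1, 2) and Δ = (-11, 13/2), so the interior equations h_(i-1)·m_(i-1) + 2(h_(i-1)+h_i)·m_i + h_i·m_(i+1) = 6(Δ_i − Δ_(i-1)) read
  1·m_0 + 6·m_1 + 2·m_2 = 6(Δ_1 - Δ_0) = 105
Clamped end conditions give two more equations: 2h_0·m_0 + h_0·m_1 = 6(Δ_0 - s'(0)) = -72 and h_1·m_1 + 2h_1·m_2 = 6(s'(3) - Δ_1) = -69.
Hence m_0 = -111/2, m_1 = 39, m_2 = -147/4.

-55.5000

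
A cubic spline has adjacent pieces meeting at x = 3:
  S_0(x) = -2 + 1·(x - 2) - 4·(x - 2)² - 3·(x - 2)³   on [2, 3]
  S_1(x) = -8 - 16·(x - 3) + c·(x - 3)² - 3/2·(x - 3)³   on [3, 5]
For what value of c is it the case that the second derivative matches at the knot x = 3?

S_0''(x) = -8 - 18·(x - 2), so S_0''(3) = -26. On the right, S_1''(3) = 2c, so c = -13.

-13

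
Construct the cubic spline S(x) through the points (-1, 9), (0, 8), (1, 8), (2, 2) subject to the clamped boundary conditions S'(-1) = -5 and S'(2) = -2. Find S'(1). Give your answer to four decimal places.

Put m_i = S'' at the i-th knot. Here h = (1, 1, 1) and Δ = (-1, 0, -6), so the interior equations h_(i-1)·m_(i-1) + 2(h_(i-1)+h_i)·m_i + h_i·m_(i+1) = 6(Δ_i − Δ_(i-1)) read
  1·m_0 + 4·m_1 + 1·m_2 = 6(Δ_1 - Δ_0) = 6
  1·m_1 + 4·m_2 + 1·m_3 = 6(Δ_2 - Δ_1) = -36
Clamped end conditions give two more equations: 2h_0·m_0 + h_0·m_1 = 6(Δ_0 - S'(-1)) = 24 and h_2·m_2 + 2h_2·m_3 = 6(S'(2) - Δ_2) = 24.
Solving: m_0 = 54/5, m_1 = 12/5, m_2 = -72/5, m_3 = 96/5.
On [1, 2], S'(x) = b_2 + 2c_2·(x - 1) + 3d_2·(x - 1)² with b_2 = Δ_2 - h_2(2m_2 + m_3)/6 = -22/5, c_2 = m_2/2 = -36/5, d_2 = (m_3 - m_2)/(6h_2) = 28/5. So S'(1) = -22/5.

-4.4000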